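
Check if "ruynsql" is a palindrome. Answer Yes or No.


Input string: 'ruynsql'
Reversed: 'lqsnyur'
Compare pairs: s[0]='r' vs s[6]='l' (mismatch), s[1]='u' vs s[5]='q' (mismatch), s[2]='y' vs s[4]='s' (mismatch)
Palindrome: No


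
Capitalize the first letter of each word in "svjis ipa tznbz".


Input string: 'svjis ipa tznbz'
Operation: capitalize first letter of each word
Word transformations: 'svjis'->'Svjis', 'ipa'->'Ipa', 'tznbz'->'Tznbz'
Result: Svjis Ipa Tznbz


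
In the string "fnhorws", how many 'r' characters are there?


Input string: 'fnhorws'
Target character: 'r'
Scan each position: s[4]='r'
Matches found at indices: 4
Total: 1


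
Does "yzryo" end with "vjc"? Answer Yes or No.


Input string: 'yzryo'
Suffix to check: 'vjc'
Last 3 characters of input: 'ryo'
Match: False
Result: No


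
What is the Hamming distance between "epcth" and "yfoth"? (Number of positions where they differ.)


String 1: 'epcth'
String 2: 'yfoth'
Compare each position: pos 0: 'e'!='y', pos 1: 'p'!='f', pos 2: 'c'!='o', pos 3: 't'=='t', pos 4: 'h'=='h'
Differing positions: 3
Hamming distance: 3


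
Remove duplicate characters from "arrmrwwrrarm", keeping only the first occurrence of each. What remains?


Input: 'arrmrwwrrarm'
Operation: keep first occurrence of each character
Scan: s[0]='a' new -> keep; s[1]='r' new -> keep; s[2]='r' seen -> skip; s[3]='m' new -> keep; s[4]='r' seen -> skip; s[5]='w' new -> keep; s[6]='w' seen -> skip; s[7]='r' seen -> skip; s[8]='r' seen -> skip; s[9]='a' seen -> skip; s[10]='r' seen -> skip; s[11]='m' seen -> skip
Result: armw


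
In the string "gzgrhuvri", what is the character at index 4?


Input string: 'gzgrhuvri'
Operation: get character at index 4
Index mapping: s[0]='g', s[1]='z', s[2]='g', s[3]='r', s[4]='h'
Result: 'h'


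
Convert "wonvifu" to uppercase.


Input string: 'wonvifu'
Operation: convert each letter to uppercase
Mapping: 'w'->'W', 'o'->'O', 'n'->'N', 'v'->'V', 'i'->'I', 'f'->'F', 'u'->'U'
Result: WONVIFU


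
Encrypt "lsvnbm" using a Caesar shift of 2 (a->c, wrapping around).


Input: 'lsvnbm', shift = 2
Operation: for each letter, (position + 2) mod 26
Mapping: 'l'(11+2=13)->'n', 's'(18+2=20)->'u', 'v'(21+2=23)->'x', 'n'(13+2=15)->'p', 'b'(1+2=3)->'d', 'm'(12+2=14)->'o'
Result: nuxpdo


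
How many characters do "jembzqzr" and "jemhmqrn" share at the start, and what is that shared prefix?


String 1: 'jembzqzr'
String 2: 'jemhmqrn'
Compare position by position:
pos 0: 'j' vs 'j' match
pos 1: 'e' vs 'e' match
pos 2: 'm' vs 'm' match
pos 3: 'b' vs 'h' differ -> stop
Longest common prefix: "jem" (length 3)


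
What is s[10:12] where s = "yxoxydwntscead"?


Input string: 'yxoxydwntscead'
Operation: slice [10:12]
Extract characters: s[10]='c', s[11]='e'
Result: ce


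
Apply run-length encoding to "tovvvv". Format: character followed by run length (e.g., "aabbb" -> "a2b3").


Input: 'tovvvv'
Operation: identify consecutive runs
Runs: 't' -> t1, 'o' -> o1, 'vvvv' -> v4
Encoded: t1o1v4


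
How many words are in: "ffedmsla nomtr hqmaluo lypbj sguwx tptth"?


Input string: 'ffedmsla nomtr hqmaluo lypbj sguwx tptth'
Operation: split by spaces
Words found: 'ffedmsla', 'nomtr', 'hqmaluo', 'lypbj', 'sguwx', 'tptth'
Word count: 6


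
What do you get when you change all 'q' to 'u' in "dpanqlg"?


Input string: 'dpanqlg'
Operation: replace 'q' with 'u'
Positions of 'q': 4
After replacement: dpanulg


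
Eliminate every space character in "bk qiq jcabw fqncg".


Input string: 'bk qiq jcabw fqncg'
Operation: remove all spaces
Words: 'bk', 'qiq', 'jcabw', 'fqncg'
Join without spaces: bkqiqjcabwfqncg


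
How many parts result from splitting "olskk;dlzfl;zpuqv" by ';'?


Input string: 'olskk;dlzfl;zpuqv'
Delimiter: ';'
Split result: 'olskk', 'dlzfl', 'zpuqv'
Number of parts: 3


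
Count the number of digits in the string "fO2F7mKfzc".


Input string: 'fO2F7mKfzc'
Operation: count digit characters (0-9)
Scan: 'f', 'O', '2'(digit), 'F', '7'(digit), 'm', 'K', 'f', 'z', 'c'
Digits found: 2
Result: 2


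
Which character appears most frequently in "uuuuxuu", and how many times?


Input: 'uuuuxuu'
Operation: tally each character
Counts: 'u':6, 'x':1
Maximum: 'u' appears 6 times


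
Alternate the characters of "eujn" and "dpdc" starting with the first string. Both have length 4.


String 1: 'eujn'
String 2: 'dpdc'
Operation: alternate characters
Pairs: 'e'+'d', 'u'+'p', 'j'+'d', 'n'+'c'
Result: edupjdnc


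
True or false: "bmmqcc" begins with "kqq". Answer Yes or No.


Input string: 'bmmqcc'
Prefix to check: 'kqq'
First 3 characters of input: 'bmm'
Match: False
Result: No


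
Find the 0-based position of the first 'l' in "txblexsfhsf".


Input string: 'txblexsfhsf'
Target: 'l'
Scanning left to right: s[0]='t', s[1]='x', s[2]='b', s[3]='l'
First match at index: 3


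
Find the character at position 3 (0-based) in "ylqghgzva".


Input string: 'ylqghgzva'
Operation: get character at index 3
Index mapping: s[0]='y', s[1]='l', s[2]='q', s[3]='g'
Result: 'g'


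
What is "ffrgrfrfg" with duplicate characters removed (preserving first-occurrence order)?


Input: 'ffrgrfrfg'
Operation: keep first occurrence of each character
Scan: s[0]='f' new -> keep; s[1]='f' seen -> skip; s[2]='r' new -> keep; s[3]='g' new -> keep; s[4]='r' seen -> skip; s[5]='f' seen -> skip; s[6]='r' seen -> skip; s[7]='f' seen -> skip; s[8]='g' seen -> skip
Result: frg


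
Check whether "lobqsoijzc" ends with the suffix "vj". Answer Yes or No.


Input string: 'lobqsoijzc'
Suffix to check: 'vj'
Last 2 characters of input: 'zc'
Match: False
Result: No


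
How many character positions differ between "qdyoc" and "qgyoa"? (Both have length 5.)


String 1: 'qdyoc'
String 2: 'qgyoa'
Compare each position: pos 0: 'q'=='q', pos 1: 'd'!='g', pos 2: 'y'=='y', pos 3: 'o'=='o', pos 4: 'c'!='a'
Differing positions: 2
Hamming distance: 2


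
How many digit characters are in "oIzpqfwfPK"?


Input string: 'oIzpqfwfPK'
Operation: count digit characters (0-9)
Scan: 'o', 'I', 'z', 'p', 'q', 'f', 'w', 'f', 'P', 'K'
Digits found: 0
Result: 0


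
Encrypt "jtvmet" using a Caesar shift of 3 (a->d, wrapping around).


Input: 'jtvmet', shift = 3
Operation: for each letter, (position + 3) mod 26
Mapping: 'j'(9+3=12)->'m', 't'(19+3=22)->'w', 'v'(21+3=24)->'y', 'm'(12+3=15)->'p', 'e'(4+3=7)->'h', 't'(19+3=22)->'w'
Result: mwyphw


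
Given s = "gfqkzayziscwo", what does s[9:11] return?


Input string: 'gfqkzayziscwo'
Operation: slice [9:11]
Extract characters: s[9]='s', s[10]='c'
Result: sc


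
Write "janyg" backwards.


Input string: 'janyg'
Operation: reverse character order
Original order: 'j' -> 'a' -> 'n' -> 'y' -> 'g'
Reversed order: 'g' -> 'y' -> 'n' -> 'a' -> 'j'
Result: gynaj


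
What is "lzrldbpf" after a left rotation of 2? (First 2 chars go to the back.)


Input: 'lzrldbpf', shift = 2
Operation: split at index 2 and swap parts
Front part s[0:2] = 'lz'
Back part s[2:] = 'rldbpf'
Rotated = back + front = 'rldbpf' + 'lz'
Result: rldbpflz


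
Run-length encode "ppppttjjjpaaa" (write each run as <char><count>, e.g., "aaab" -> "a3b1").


Input: 'ppppttjjjpaaa'
Operation: identify consecutive runs
Runs: 'pppp' -> p4, 'tt' -> t2, 'jjj' -> j3, 'p' -> p1, 'aaa' -> a3
Encoded: p4t2j3p1a3


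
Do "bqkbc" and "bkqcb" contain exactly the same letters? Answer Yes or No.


String 1: 'bqkbc' -> sorted: 'bbckq'
String 2: 'bkqcb' -> sorted: 'bbckq'
Compare sorted forms: 'bbckq' == 'bbckq'
Anagram: Yes


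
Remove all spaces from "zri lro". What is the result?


Input string: 'zri lro'
Operation: remove all spaces
Words: 'zri', 'lro'
Join without spaces: zrilro


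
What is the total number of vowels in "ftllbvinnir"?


Input string: 'ftllbvinnir'
Operation: count vowels (a, e, i, o, u)
Scan: s[0]='f', s[1]='t', s[2]='l', s[3]='l', s[4]='b', s[5]='v', s[6]='i' (vowel), s[7]='n', s[8]='n', s[9]='i' (vowel), s[10]='r'
Vowels found: 2
Result: 2


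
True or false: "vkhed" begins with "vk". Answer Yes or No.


Input string: 'vkhed'
Prefix to check: 'vk'
First 2 characters of input: 'vk'
Match: True
Result: Yes


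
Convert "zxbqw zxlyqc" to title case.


Input string: 'zxbqw zxlyqc'
Operation: capitalize first letter of each word
Word transformations: 'zxbqw'->'Zxbqw', 'zxlyqc'->'Zxlyqc'
Result: Zxbqw Zxlyqc


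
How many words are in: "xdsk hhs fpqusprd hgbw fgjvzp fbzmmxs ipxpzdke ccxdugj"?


Input string: 'xdsk hhs fpqusprd hgbw fgjvzp fbzmmxs ipxpzdke ccxdugj'
Operation: split by spaces
Words found: 'xdsk', 'hhs', 'fpqusprd', 'hgbw', 'fgjvzp', 'fbzmmxs', 'ipxpzdke', 'ccxdugj'
Word count: 8


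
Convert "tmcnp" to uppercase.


Input string: 'tmcnp'
Operation: convert each letter to uppercase
Mapping: 't'->'T', 'm'->'M', 'c'->'C', 'n'->'N', 'p'->'P'
Result: TMCNP


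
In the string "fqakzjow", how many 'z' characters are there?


Input string: 'fqakzjow'
Target character: 'z'
Scan each position: s[4]='z'
Matches found at indices: 4
Total: 1


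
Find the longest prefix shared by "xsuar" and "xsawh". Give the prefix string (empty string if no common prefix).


String 1: 'xsuar'
String 2: 'xsawh'
Compare position by position:
pos 0: 'x' vs 'x' match
pos 1: 's' vs 's' match
pos 2: 'u' vs 'a' differ -> stop
Longest common prefix: "xs" (length 2)


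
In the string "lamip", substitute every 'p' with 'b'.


Input string: 'lamip'
Operation: replace 'p' with 'b'
Positions of 'p': 4
After replacement: lamib


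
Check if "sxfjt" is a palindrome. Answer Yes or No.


Input string: 'sxfjt'
Reversed: 'tjfxs'
Compare pairs: s[0]='s' vs s[4]='t' (mismatch), s[1]='x' vs s[3]='j' (mismatch)
Palindrome: No


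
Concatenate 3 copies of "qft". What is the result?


Input string: 'qft'
Operation: repeat 3 times
Concatenation: 'qft' + 'qft' + 'qft'
Result: qftqftqft


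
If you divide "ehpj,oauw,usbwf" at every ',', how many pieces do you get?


Input string: 'ehpj,oauw,usbwf'
Delimiter: ','
Split result: 'ehpj', 'oauw', 'usbwf'
Number of parts: 3


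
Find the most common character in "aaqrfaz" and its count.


Input: 'aaqrfaz'
Operation: tally each character
Counts: 'a':3, 'f':1, 'q':1, 'r':1, 'z':1
Maximum: 'a' appears 3 times


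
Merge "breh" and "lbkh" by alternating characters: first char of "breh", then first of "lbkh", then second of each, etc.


String 1: 'breh'
String 2: 'lbkh'
Operation: alternate characters
Pairs: 'b'+'l', 'r'+'b', 'e'+'k', 'h'+'h'
Result: blrbekhh


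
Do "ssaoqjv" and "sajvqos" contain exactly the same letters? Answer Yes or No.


String 1: 'ssaoqjv' -> sorted: 'ajoqssv'
String 2: 'sajvqos' -> sorted: 'ajoqssv'
Compare sorted forms: 'ajoqssv' == 'ajoqssv'
Anagram: Yes


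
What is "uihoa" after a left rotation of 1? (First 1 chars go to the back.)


Input: 'uihoa', shift = 1
Operation: split at index 1 and swap parts
Front part s[0:1] = 'u'
Back part s[1:] = 'ihoa'
Rotated = back + front = 'ihoa' + 'u'
Result: ihoau


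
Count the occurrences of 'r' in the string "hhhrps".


Input string: 'hhhrps'
Target character: 'r'
Scan each position: s[3]='r'
Matches found at indices: 3
Total: 1


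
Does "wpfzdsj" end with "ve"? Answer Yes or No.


Input string: 'wpfzdsj'
Suffix to check: 've'
Last 2 characters of input: 'sj'
Match: False
Result: No


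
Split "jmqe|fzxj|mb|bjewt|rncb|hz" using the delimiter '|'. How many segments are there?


Input string: 'jmqe|fzxj|mb|bjewt|rncb|hz'
Delimiter: '|'
Split result: 'jmqe', 'fzxj', 'mb', 'bjewt', 'rncb', 'hz'
Number of parts: 6


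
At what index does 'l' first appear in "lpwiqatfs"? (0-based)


Input string: 'lpwiqatfs'
Target: 'l'
Scanning left to right: s[0]='l'
First match at index: 0


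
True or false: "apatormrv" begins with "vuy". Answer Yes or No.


Input string: 'apatormrv'
Prefix to check: 'vuy'
First 3 characters of input: 'apa'
Match: False
Result: No


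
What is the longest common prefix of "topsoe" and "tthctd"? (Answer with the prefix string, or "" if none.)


String 1: 'topsoe'
String 2: 'tthctd'
Compare position by position:
pos 0: 't' vs 't' match
pos 1: 'o' vs 't' differ -> stop
Longest common prefix: "t" (length 1)


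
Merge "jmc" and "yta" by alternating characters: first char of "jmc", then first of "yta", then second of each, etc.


String 1: 'jmc'
String 2: 'yta'
Operation: alternate characters
Pairs: 'j'+'y', 'm'+'t', 'c'+'a'
Result: jymtca


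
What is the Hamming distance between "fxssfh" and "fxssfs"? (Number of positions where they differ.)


String 1: 'fxssfh'
String 2: 'fxssfs'
Compare each position: pos 0: 'f'=='f', pos 1: 'x'=='x', pos 2: 's'=='s', pos 3: 's'=='s', pos 4: 'f'=='f', pos 5: 'h'!='s'
Differing positions: 1
Hamming distance: 1


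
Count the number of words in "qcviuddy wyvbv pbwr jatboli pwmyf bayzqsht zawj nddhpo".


Input string: 'qcviuddy wyvbv pbwr jatboli pwmyf bayzqsht zawj nddhpo'
Operation: split by spaces
Words found: 'qcviuddy', 'wyvbv', 'pbwr', 'jatboli', 'pwmyf', 'bayzqsht', 'zawj', 'nddhpo'
Word count: 8


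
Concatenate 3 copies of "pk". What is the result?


Input string: 'pk'
Operation: repeat 3 times
Concatenation: 'pk' + 'pk' + 'pk'
Result: pkpkpk


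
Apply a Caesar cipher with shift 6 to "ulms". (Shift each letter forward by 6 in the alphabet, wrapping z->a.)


Input: 'ulms', shift = 6
Operation: for each letter, (position + 6) mod 26
Mapping: 'u'(20+6=26, 26 mod 26=0)->'a', 'l'(11+6=17)->'r', 'm'(12+6=18)->'s', 's'(18+6=24)->'y'
Result: arsy


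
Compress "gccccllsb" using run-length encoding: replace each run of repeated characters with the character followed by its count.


Input: 'gccccllsb'
Operation: identify consecutive runs
Runs: 'g' -> g1, 'cccc' -> c4, 'll' -> l2, 's' -> s1, 'b' -> b1
Encoded: g1c4l2s1b1


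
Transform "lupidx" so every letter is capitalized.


Input string: 'lupidx'
Operation: convert each letter to uppercase
Mapping: 'l'->'L', 'u'->'U', 'p'->'P', 'i'->'I', 'd'->'D', 'x'->'X'
Result: LUPIDX


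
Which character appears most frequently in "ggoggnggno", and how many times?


Input: 'ggoggnggno'
Operation: tally each character
Counts: 'g':6, 'n':2, 'o':2
Maximum: 'g' appears 6 times


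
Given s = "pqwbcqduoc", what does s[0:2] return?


Input string: 'pqwbcqduoc'
Operation: slice [0:2]
Extract characters: s[0]='p', s[1]='q'
Result: pq


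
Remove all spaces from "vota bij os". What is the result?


Input string: 'vota bij os'
Operation: remove all spaces
Words: 'vota', 'bij', 'os'
Join without spaces: votabijos


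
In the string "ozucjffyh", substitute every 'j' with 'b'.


Input string: 'ozucjffyh'
Operation: replace 'j' with 'b'
Positions of 'j': 4
After replacement: ozucbffyh


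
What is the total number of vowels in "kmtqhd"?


Input string: 'kmtqhd'
Operation: count vowels (a, e, i, o, u)
Scan: s[0]='k', s[1]='m', s[2]='t', s[3]='q', s[4]='h', s[5]='d'
Vowels found: 0
Result: 0


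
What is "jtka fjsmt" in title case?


Input string: 'jtka fjsmt'
Operation: capitalize first letter of each word
Word transformations: 'jtka'->'Jtka', 'fjsmt'->'Fjsmt'
Result: Jtka Fjsmt


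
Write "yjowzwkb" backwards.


Input string: 'yjowzwkb'
Operation: reverse character order
Original order: 'y' -> 'j' -> 'o' -> 'w' -> 'z' -> 'w' -> 'k' -> 'b'
Reversed order: 'b' -> 'k' -> 'w' -> 'z' -> 'w' -> 'o' -> 'j' -> 'y'
Result: bkwzwojy


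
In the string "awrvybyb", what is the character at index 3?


Input string: 'awrvybyb'
Operation: get character at index 3
Index mapping: s[0]='a', s[1]='w', s[2]='r', s[3]='v'
Result: 'v'


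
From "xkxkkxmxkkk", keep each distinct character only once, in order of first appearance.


Input: 'xkxkkxmxkkk'
Operation: keep first occurrence of each character
Scan: s[0]='x' new -> keep; s[1]='k' new -> keep; s[2]='x' seen -> skip; s[3]='k' seen -> skip; s[4]='k' seen -> skip; s[5]='x' seen -> skip; s[6]='m' new -> keep; s[7]='x' seen -> skip; s[8]='k' seen -> skip; s[9]='k' seen -> skip; s[10]='k' seen -> skip
Result: xkm


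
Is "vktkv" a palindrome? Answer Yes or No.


Input string: 'vktkv'
Reversed: 'vktkv'
Compare pairs: s[0]='v' vs s[4]='v' (match), s[1]='k' vs s[3]='k' (match)
Palindrome: Yes


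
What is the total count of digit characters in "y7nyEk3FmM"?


Input string: 'y7nyEk3FmM'
Operation: count digit characters (0-9)
Scan: 'y', '7'(digit), 'n', 'y', 'E', 'k', '3'(digit), 'F', 'm', 'M'
Digits found: 2
Result: 2


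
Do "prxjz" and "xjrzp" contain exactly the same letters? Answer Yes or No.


String 1: 'prxjz' -> sorted: 'jprxz'
String 2: 'xjrzp' -> sorted: 'jprxz'
Compare sorted forms: 'jprxz' == 'jprxz'
Anagram: Yes


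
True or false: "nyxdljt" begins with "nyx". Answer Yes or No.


Input string: 'nyxdljt'
Prefix to check: 'nyx'
First 3 characters of input: 'nyx'
Match: True
Result: Yes


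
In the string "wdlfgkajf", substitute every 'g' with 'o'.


Input string: 'wdlfgkajf'
Operation: replace 'g' with 'o'
Positions of 'g': 4
After replacement: wdlfokajf


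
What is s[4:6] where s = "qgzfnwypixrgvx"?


Input string: 'qgzfnwypixrgvx'
Operation: slice [4:6]
Extract characters: s[4]='n', s[5]='w'
Result: nw


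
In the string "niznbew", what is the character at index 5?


Input string: 'niznbew'
Operation: get character at index 5
Index mapping: s[0]='n', s[1]='i', s[2]='z', s[3]='n', s[4]='b', s[5]='e'
Result: 'e'


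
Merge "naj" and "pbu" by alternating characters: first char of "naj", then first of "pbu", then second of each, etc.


String 1: 'naj'
String 2: 'pbu'
Operation: alternate characters
Pairs: 'n'+'p', 'a'+'b', 'j'+'u'
Result: npabju


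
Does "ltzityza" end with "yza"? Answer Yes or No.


Input string: 'ltzityza'
Suffix to check: 'yza'
Last 3 characters of input: 'yza'
Match: True
Result: Yes


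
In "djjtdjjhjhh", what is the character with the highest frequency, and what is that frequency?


Input: 'djjtdjjhjhh'
Operation: tally each character
Counts: 'd':2, 'h':3, 'j':5, 't':1
Maximum: 'j' appears 5 times


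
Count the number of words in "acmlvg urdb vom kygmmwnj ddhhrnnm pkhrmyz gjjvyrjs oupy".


Input string: 'acmlvg urdb vom kygmmwnj ddhhrnnm pkhrmyz gjjvyrjs oupy'
Operation: split by spaces
Words found: 'acmlvg', 'urdb', 'vom', 'kygmmwnj', 'ddhhrnnm', 'pkhrmyz', 'gjjvyrjs', 'oupy'
Word count: 8


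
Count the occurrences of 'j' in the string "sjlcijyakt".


Input string: 'sjlcijyakt'
Target character: 'j'
Scan each position: s[1]='j', s[5]='j'
Matches found at indices: 1, 5
Total: 2


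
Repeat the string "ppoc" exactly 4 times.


Input string: 'ppoc'
Operation: repeat 4 times
Concatenation: 'ppoc' + 'ppoc' + 'ppoc' + 'ppoc'
Result: ppocppocppocppoc


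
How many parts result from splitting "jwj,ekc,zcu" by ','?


Input string: 'jwj,ekc,zcu'
Delimiter: ','
Split result: 'jwj', 'ekc', 'zcu'
Number of parts: 3


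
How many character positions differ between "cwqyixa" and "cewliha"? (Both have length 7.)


String 1: 'cwqyixa'
String 2: 'cewliha'
Compare each position: pos 0: 'c'=='c', pos 1: 'w'!='e', pos 2: 'q'!='w', pos 3: 'y'!='l', pos 4: 'i'=='i', pos 5: 'x'!='h', pos 6: 'a'=='a'
Differing positions: 4
Hamming distance: 4


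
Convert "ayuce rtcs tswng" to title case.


Input string: 'ayuce rtcs tswng'
Operation: capitalize first letter of each word
Word transformations: 'ayuce'->'Ayuce', 'rtcs'->'Rtcs', 'tswng'->'Tswng'
Result: Ayuce Rtcs Tswng


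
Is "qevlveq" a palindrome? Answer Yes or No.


Input string: 'qevlveq'
Reversed: 'qevlveq'
Compare pairs: s[0]='q' vs s[6]='q' (match), s[1]='e' vs s[5]='e' (match), s[2]='v' vs s[4]='v' (match)
Palindrome: Yes


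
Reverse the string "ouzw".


Input string: 'ouzw'
Operation: reverse character order
Original order: 'o' -> 'u' -> 'z' -> 'w'
Reversed order: 'w' -> 'z' -> 'u' -> 'o'
Result: wzuo


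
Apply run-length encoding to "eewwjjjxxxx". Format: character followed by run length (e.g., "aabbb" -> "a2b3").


Input: 'eewwjjjxxxx'
Operation: identify consecutive runs
Runs: 'ee' -> e2, 'ww' -> w2, 'jjj' -> j3, 'xxxx' -> x4
Encoded: e2w2j3x4


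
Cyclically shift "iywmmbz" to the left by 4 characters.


Input: 'iywmmbz', shift = 4
Operation: split at index 4 and swap parts
Front part s[0:4] = 'iywm'
Back part s[4:] = 'mbz'
Rotated = back + front = 'mbz' + 'iywm'
Result: mbziywm


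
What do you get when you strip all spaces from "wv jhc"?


Input string: 'wv jhc'
Operation: remove all spaces
Words: 'wv', 'jhc'
Join without spaces: wvjhc


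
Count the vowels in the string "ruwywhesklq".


Input string: 'ruwywhesklq'
Operation: count vowels (a, e, i, o, u)
Scan: s[0]='r', s[1]='u' (vowel), s[2]='w', s[3]='y', s[4]='w', s[5]='h', s[6]='e' (vowel), s[7]='s', s[8]='k', s[9]='l', s[10]='q'
Vowels found: 2
Result: 2


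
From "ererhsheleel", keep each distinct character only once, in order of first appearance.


Input: 'ererhsheleel'
Operation: keep first occurrence of each character
Scan: s[0]='e' new -> keep; s[1]='r' new -> keep; s[2]='e' seen -> skip; s[3]='r' seen -> skip; s[4]='h' new -> keep; s[5]='s' new -> keep; s[6]='h' seen -> skip; s[7]='e' seen -> skip; s[8]='l' new -> keep; s[9]='e' seen -> skip; s[10]='e' seen -> skip; s[11]='l' seen -> skip
Result: erhsl


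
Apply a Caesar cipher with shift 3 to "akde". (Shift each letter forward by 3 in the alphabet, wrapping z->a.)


Input: 'akde', shift = 3
Operation: for each letter, (position + 3) mod 26
Mapping: 'a'(0+3=3)->'d', 'k'(10+3=13)->'n', 'd'(3+3=6)->'g', 'e'(4+3=7)->'h'
Result: dngh


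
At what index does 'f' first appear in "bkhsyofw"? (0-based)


Input string: 'bkhsyofw'
Target: 'f'
Scanning left to right: s[0]='b', s[1]='k', s[2]='h', s[3]='s', s[4]='y', s[5]='o', s[6]='f'
First match at index: 6


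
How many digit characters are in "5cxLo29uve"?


Input string: '5cxLo29uve'
Operation: count digit characters (0-9)
Scan: '5'(digit), 'c', 'x', 'L', 'o', '2'(digit), '9'(digit), 'u', 'v', 'e'
Digits found: 3
Result: 3


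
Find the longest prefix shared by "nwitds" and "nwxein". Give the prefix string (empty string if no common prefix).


String 1: 'nwitds'
String 2: 'nwxein'
Compare position by position:
pos 0: 'n' vs 'n' match
pos 1: 'w' vs 'w' match
pos 2: 'i' vs 'x' differ -> stop
Longest common prefix: "nw" (length 2)


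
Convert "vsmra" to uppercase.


Input string: 'vsmra'
Operation: convert each letter to uppercase
Mapping: 'v'->'V', 's'->'S', 'm'->'M', 'r'->'R', 'a'->'A'
Result: VSMRA


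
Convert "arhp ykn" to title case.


Input string: 'arhp ykn'
Operation: capitalize first letter of each word
Word transformations: 'arhp'->'Arhp', 'ykn'->'Ykn'
Result: Arhp Ykn


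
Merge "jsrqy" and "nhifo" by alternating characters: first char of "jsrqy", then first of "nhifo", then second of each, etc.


String 1: 'jsrqy'
String 2: 'nhifo'
Operation: alternate characters
Pairs: 'j'+'n', 's'+'h', 'r'+'i', 'q'+'f', 'y'+'o'
Result: jnshriqfyo


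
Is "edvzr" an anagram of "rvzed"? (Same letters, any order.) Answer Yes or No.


String 1: 'rvzed' -> sorted: 'dervz'
String 2: 'edvzr' -> sorted: 'dervz'
Compare sorted forms: 'dervz' == 'dervz'
Anagram: Yes


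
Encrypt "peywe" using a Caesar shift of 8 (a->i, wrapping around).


Input: 'peywe', shift = 8
Operation: for each letter, (position + 8) mod 26
Mapping: 'p'(15+8=23)->'x', 'e'(4+8=12)->'m', 'y'(24+8=32, 32 mod 26=6)->'g', 'w'(22+8=30, 30 mod 26=4)->'e', 'e'(4+8=12)->'m'
Result: xmgem


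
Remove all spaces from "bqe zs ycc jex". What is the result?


Input string: 'bqe zs ycc jex'
Operation: remove all spaces
Words: 'bqe', 'zs', 'ycc', 'jex'
Join without spaces: bqezsyccjex


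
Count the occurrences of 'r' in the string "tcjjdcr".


Input string: 'tcjjdcr'
Target character: 'r'
Scan each position: s[6]='r'
Matches found at indices: 6
Total: 1


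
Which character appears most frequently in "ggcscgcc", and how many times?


Input: 'ggcscgcc'
Operation: tally each character
Counts: 'c':4, 'g':3, 's':1
Maximum: 'c' appears 4 times


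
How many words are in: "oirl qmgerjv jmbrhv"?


Input string: 'oirl qmgerjv jmbrhv'
Operation: split by spaces
Words found: 'oirl', 'qmgerjv', 'jmbrhv'
Word count: 3


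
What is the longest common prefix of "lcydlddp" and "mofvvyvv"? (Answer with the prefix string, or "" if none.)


String 1: 'lcydlddp'
String 2: 'mofvvyvv'
Compare position by position:
pos 0: 'l' vs 'm' differ -> stop
Longest common prefix: "" (length 0)


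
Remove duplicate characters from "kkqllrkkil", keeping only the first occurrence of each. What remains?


Input: 'kkqllrkkil'
Operation: keep first occurrence of each character
Scan: s[0]='k' new -> keep; s[1]='k' seen -> skip; s[2]='q' new -> keep; s[3]='l' new -> keep; s[4]='l' seen -> skip; s[5]='r' new -> keep; s[6]='k' seen -> skip; s[7]='k' seen -> skip; s[8]='i' new -> keep; s[9]='l' seen -> skip
Result: kqlri


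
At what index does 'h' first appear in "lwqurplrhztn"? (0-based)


Input string: 'lwqurplrhztn'
Target: 'h'
Scanning left to right: s[0]='l', s[1]='w', s[2]='q', s[3]='u', s[4]='r', s[5]='p', s[6]='l', s[7]='r', s[8]='h'
First match at index: 8


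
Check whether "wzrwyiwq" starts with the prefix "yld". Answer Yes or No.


Input string: 'wzrwyiwq'
Prefix to check: 'yld'
First 3 characters of input: 'wzr'
Match: False
Result: No


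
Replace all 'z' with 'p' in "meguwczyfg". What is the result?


Input string: 'meguwczyfg'
Operation: replace 'z' with 'p'
Positions of 'z': 6
After replacement: meguwcpyfg


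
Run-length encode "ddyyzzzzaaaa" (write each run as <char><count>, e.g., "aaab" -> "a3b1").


Input: 'ddyyzzzzaaaa'
Operation: identify consecutive runs
Runs: 'dd' -> d2, 'yy' -> y2, 'zzzz' -> z4, 'aaaa' -> a4
Encoded: d2y2z4a4


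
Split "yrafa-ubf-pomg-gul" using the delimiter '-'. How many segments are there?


Input string: 'yrafa-ubf-pomg-gul'
Delimiter: '-'
Split result: 'yrafa', 'ubf', 'pomg', 'gul'
Number of parts: 4


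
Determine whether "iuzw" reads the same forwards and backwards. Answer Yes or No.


Input string: 'iuzw'
Reversed: 'wzui'
Compare pairs: s[0]='i' vs s[3]='w' (mismatch), s[1]='u' vs s[2]='z' (mismatch)
Palindrome: No


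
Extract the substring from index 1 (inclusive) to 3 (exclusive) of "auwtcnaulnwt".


Input string: 'auwtcnaulnwt'
Operation: slice [1:3]
Extract characters: s[1]='u', s[2]='w'
Result: uw


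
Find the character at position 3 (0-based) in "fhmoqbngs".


Input string: 'fhmoqbngs'
Operation: get character at index 3
Index mapping: s[0]='f', s[1]='h', s[2]='m', s[3]='o'
Result: 'o'


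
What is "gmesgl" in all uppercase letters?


Input string: 'gmesgl'
Operation: convert each letter to uppercase
Mapping: 'g'->'G', 'm'->'M', 'e'->'E', 's'->'S', 'g'->'G', 'l'->'L'
Result: GMESGL


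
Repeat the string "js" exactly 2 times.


Input string: 'js'
Operation: repeat 2 times
Concatenation: 'js' + 'js'
Result: jsjs


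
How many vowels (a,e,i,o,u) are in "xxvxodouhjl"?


Input string: 'xxvxodouhjl'
Operation: count vowels (a, e, i, o, u)
Scan: s[0]='x', s[1]='x', s[2]='v', s[3]='x', s[4]='o' (vowel), s[5]='d', s[6]='o' (vowel), s[7]='u' (vowel), s[8]='h', s[9]='j', s[10]='l'
Vowels found: 3
Result: 3


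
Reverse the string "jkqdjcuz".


Input string: 'jkqdjcuz'
Operation: reverse character order
Original order: 'j' -> 'k' -> 'q' -> 'd' -> 'j' -> 'c' -> 'u' -> 'z'
Reversed order: 'z' -> 'u' -> 'c' -> 'j' -> 'd' -> 'q' -> 'k' -> 'j'
Result: zucjdqkj


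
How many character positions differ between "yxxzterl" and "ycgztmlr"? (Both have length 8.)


String 1: 'yxxzterl'
String 2: 'ycgztmlr'
Compare each position: pos 0: 'y'=='y', pos 1: 'x'!='c', pos 2: 'x'!='g', pos 3: 'z'=='z', pos 4: 't'=='t', pos 5: 'e'!='m', pos 6: 'r'!='l', pos 7: 'l'!='r'
Differing positions: 5
Hamming distance: 5


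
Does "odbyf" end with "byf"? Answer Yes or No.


Input string: 'odbyf'
Suffix to check: 'byf'
Last 3 characters of input: 'byf'
Match: True
Result: Yes


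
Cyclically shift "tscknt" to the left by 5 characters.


Input: 'tscknt', shift = 5
Operation: split at index 5 and swap parts
Front part s[0:5] = 'tsckn'
Back part s[5:] = 't'
Rotated = back + front = 't' + 'tsckn'
Result: ttsckn


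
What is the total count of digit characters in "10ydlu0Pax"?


Input string: '10ydlu0Pax'
Operation: count digit characters (0-9)
Scan: '1'(digit), '0'(digit), 'y', 'd', 'l', 'u', '0'(digit), 'P', 'a', 'x'
Digits found: 3
Result: 3


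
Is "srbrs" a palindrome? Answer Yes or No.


Input string: 'srbrs'
Reversed: 'srbrs'
Compare pairs: s[0]='s' vs s[4]='s' (match), s[1]='r' vs s[3]='r' (match)
Palindrome: Yes


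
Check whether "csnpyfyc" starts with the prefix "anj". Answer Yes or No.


Input string: 'csnpyfyc'
Prefix to check: 'anj'
First 3 characters of input: 'csn'
Match: False
Result: No


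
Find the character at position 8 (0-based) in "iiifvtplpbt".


Input string: 'iiifvtplpbt'
Operation: get character at index 8
Index mapping: s[0]='i', s[1]='i', s[2]='i', s[3]='f', s[4]='v', s[5]='t', s[6]='p', s[7]='l', s[8]='p'
Result: 'p'


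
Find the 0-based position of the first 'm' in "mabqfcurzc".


Input string: 'mabqfcurzc'
Target: 'm'
Scanning left to right: s[0]='m'
First match at index: 0


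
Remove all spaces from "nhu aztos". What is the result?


Input string: 'nhu aztos'
Operation: remove all spaces
Words: 'nhu', 'aztos'
Join without spaces: nhuaztos


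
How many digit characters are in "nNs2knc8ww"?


Input string: 'nNs2knc8ww'
Operation: count digit characters (0-9)
Scan: 'n', 'N', 's', '2'(digit), 'k', 'n', 'c', '8'(digit), 'w', 'w'
Digits found: 2
Result: 2


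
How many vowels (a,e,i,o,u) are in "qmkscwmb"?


Input string: 'qmkscwmb'
Operation: count vowels (a, e, i, o, u)
Scan: s[0]='q', s[1]='m', s[2]='k', s[3]='s', s[4]='c', s[5]='w', s[6]='m', s[7]='b'
Vowels found: 0
Result: 0


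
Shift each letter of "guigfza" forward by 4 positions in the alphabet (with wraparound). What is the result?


Input: 'guigfza', shift = 4
Operation: for each letter, (position + 4) mod 26
Mapping: 'g'(6+4=10)->'k', 'u'(20+4=24)->'y', 'i'(8+4=12)->'m', 'g'(6+4=10)->'k', 'f'(5+4=9)->'j', 'z'(25+4=29, 29 mod 26=3)->'d', 'a'(0+4=4)->'e'
Result: kymkjde


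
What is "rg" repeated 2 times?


Input string: 'rg'
Operation: repeat 2 times
Concatenation: 'rg' + 'rg'
Result: rgrg


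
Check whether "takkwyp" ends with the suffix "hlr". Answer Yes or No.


Input string: 'takkwyp'
Suffix to check: 'hlr'
Last 3 characters of input: 'wyp'
Match: False
Result: No


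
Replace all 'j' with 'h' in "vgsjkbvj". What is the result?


Input string: 'vgsjkbvj'
Operation: replace 'j' with 'h'
Positions of 'j': 3, 7
After replacement: vgshkbvh


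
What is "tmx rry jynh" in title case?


Input string: 'tmx rry jynh'
Operation: capitalize first letter of each word
Word transformations: 'tmx'->'Tmx', 'rry'->'Rry', 'jynh'->'Jynh'
Result: Tmx Rry Jynh


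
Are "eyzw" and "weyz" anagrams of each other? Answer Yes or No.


String 1: 'eyzw' -> sorted: 'ewyz'
String 2: 'weyz' -> sorted: 'ewyz'
Compare sorted forms: 'ewyz' == 'ewyz'
Anagram: Yes


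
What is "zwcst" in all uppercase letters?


Input string: 'zwcst'
Operation: convert each letter to uppercase
Mapping: 'z'->'Z', 'w'->'W', 'c'->'C', 's'->'S', 't'->'T'
Result: ZWCST


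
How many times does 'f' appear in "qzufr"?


Input string: 'qzufr'
Target character: 'f'
Scan each position: s[3]='f'
Matches found at indices: 3
Total: 1


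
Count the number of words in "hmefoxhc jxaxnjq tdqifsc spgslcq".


Input string: 'hmefoxhc jxaxnjq tdqifsc spgslcq'
Operation: split by spaces
Words found: 'hmefoxhc', 'jxaxnjq', 'tdqifsc', 'spgslcq'
Word count: 4


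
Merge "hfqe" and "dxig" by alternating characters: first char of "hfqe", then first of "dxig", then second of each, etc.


String 1: 'hfqe'
String 2: 'dxig'
Operation: alternate characters
Pairs: 'h'+'d', 'f'+'x', 'q'+'i', 'e'+'g'
Result: hdfxqieg


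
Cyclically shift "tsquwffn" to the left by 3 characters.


Input: 'tsquwffn', shift = 3
Operation: split at index 3 and swap parts
Front part s[0:3] = 'tsq'
Back part s[3:] = 'uwffn'
Rotated = back + front = 'uwffn' + 'tsq'
Result: uwffntsq


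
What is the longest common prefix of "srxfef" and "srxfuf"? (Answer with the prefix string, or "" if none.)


String 1: 'srxfef'
String 2: 'srxfuf'
Compare position by position:
pos 0: 's' vs 's' match
pos 1: 'r' vs 'r' match
pos 2: 'x' vs 'x' match
pos 3: 'f' vs 'f' match
pos 4: 'e' vs 'u' differ -> stop
Longest common prefix: "srxf" (length 4)


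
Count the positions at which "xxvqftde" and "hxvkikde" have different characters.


String 1: 'xxvqftde'
String 2: 'hxvkikde'
Compare each position: pos 0: 'x'!='h', pos 1: 'x'=='x', pos 2: 'v'=='v', pos 3: 'q'!='k', pos 4: 'f'!='i', pos 5: 't'!='k', pos 6: 'd'=='d', pos 7: 'e'=='e'
Differing positions: 4
Hamming distance: 4


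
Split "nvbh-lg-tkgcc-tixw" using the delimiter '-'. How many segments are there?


Input string: 'nvbh-lg-tkgcc-tixw'
Delimiter: '-'
Split result: 'nvbh', 'lg', 'tkgcc', 'tixw'
Number of parts: 4


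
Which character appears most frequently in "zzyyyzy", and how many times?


Input: 'zzyyyzy'
Operation: tally each character
Counts: 'y':4, 'z':3
Maximum: 'y' appears 4 times


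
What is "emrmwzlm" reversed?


Input string: 'emrmwzlm'
Operation: reverse character order
Original order: 'e' -> 'm' -> 'r' -> 'm' -> 'w' -> 'z' -> 'l' -> 'm'
Reversed order: 'm' -> 'l' -> 'z' -> 'w' -> 'm' -> 'r' -> 'm' -> 'e'
Result: mlzwmrme


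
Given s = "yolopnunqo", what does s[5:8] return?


Input string: 'yolopnunqo'
Operation: slice [5:8]
Extract characters: s[5]='n', s[6]='u', s[7]='n'
Result: nun


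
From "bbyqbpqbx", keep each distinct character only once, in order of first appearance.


Input: 'bbyqbpqbx'
Operation: keep first occurrence of each character
Scan: s[0]='b' new -> keep; s[1]='b' seen -> skip; s[2]='y' new -> keep; s[3]='q' new -> keep; s[4]='b' seen -> skip; s[5]='p' new -> keep; s[6]='q' seen -> skip; s[7]='b' seen -> skip; s[8]='x' new -> keep
Result: byqpx


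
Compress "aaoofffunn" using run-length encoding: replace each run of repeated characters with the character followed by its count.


Input: 'aaoofffunn'
Operation: identify consecutive runs
Runs: 'aa' -> a2, 'oo' -> o2, 'fff' -> f3, 'u' -> u1, 'nn' -> n2
Encoded: a2o2f3u1n2


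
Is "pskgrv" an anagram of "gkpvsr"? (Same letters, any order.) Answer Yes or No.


String 1: 'gkpvsr' -> sorted: 'gkprsv'
String 2: 'pskgrv' -> sorted: 'gkprsv'
Compare sorted forms: 'gkprsv' == 'gkprsv'
Anagram: Yes


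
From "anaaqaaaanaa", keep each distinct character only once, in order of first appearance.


Input: 'anaaqaaaanaa'
Operation: keep first occurrence of each character
Scan: s[0]='a' new -> keep; s[1]='n' new -> keep; s[2]='a' seen -> skip; s[3]='a' seen -> skip; s[4]='q' new -> keep; s[5]='a' seen -> skip; s[6]='a' seen -> skip; s[7]='a' seen -> skip; s[8]='a' seen -> skip; s[9]='n' seen -> skip; s[10]='a' seen -> skip; s[11]='a' seen -> skip
Result: anq


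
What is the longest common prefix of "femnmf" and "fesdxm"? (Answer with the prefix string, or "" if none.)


String 1: 'femnmf'
String 2: 'fesdxm'
Compare position by position:
pos 0: 'f' vs 'f' match
pos 1: 'e' vs 'e' match
pos 2: 'm' vs 's' differ -> stop
Longest common prefix: "fe" (length 2)


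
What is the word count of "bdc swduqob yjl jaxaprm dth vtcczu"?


Input string: 'bdc swduqob yjl jaxaprm dth vtcczu'
Operation: split by spaces
Words found: 'bdc', 'swduqob', 'yjl', 'jaxaprm', 'dth', 'vtcczu'
Word count: 6


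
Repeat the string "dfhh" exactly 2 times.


Input string: 'dfhh'
Operation: repeat 2 times
Concatenation: 'dfhh' + 'dfhh'
Result: dfhhdfhh


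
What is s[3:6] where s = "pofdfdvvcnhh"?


Input string: 'pofdfdvvcnhh'
Operation: slice [3:6]
Extract characters: s[3]='d', s[4]='f', s[5]='d'
Result: dfd


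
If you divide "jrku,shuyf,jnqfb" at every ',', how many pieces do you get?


Input string: 'jrku,shuyf,jnqfb'
Delimiter: ','
Split result: 'jrku', 'shuyf', 'jnqfb'
Number of parts: 3


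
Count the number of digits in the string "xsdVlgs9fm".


Input string: 'xsdVlgs9fm'
Operation: count digit characters (0-9)
Scan: 'x', 's', 'd', 'V', 'l', 'g', 's', '9'(digit), 'f', 'm'
Digits found: 1
Result: 1


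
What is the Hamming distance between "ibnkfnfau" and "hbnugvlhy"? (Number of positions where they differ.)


String 1: 'ibnkfnfau'
String 2: 'hbnugvlhy'
Compare each position: pos 0: 'i'!='h', pos 1: 'b'=='b', pos 2: 'n'=='n', pos 3: 'k'!='u', pos 4: 'f'!='g', pos 5: 'n'!='v', pos 6: 'f'!='l', pos 7: 'a'!='h', pos 8: 'u'!='y'
Differing positions: 7
Hamming distance: 7


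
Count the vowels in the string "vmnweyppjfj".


Input string: 'vmnweyppjfj'
Operation: count vowels (a, e, i, o, u)
Scan: s[0]='v', s[1]='m', s[2]='n', s[3]='w', s[4]='e' (vowel), s[5]='y', s[6]='p', s[7]='p', s[8]='j', s[9]='f', s[10]='j'
Vowels found: 1
Result: 1


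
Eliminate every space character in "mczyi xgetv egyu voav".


Input string: 'mczyi xgetv egyu voav'
Operation: remove all spaces
Words: 'mczyi', 'xgetv', 'egyu', 'voav'
Join without spaces: mczyixgetvegyuvoav


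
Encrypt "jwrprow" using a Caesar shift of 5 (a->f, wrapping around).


Input: 'jwrprow', shift = 5
Operation: for each letter, (position + 5) mod 26
Mapping: 'j'(9+5=14)->'o', 'w'(22+5=27, 27 mod 26=1)->'b', 'r'(17+5=22)->'w', 'p'(15+5=20)->'u', 'r'(17+5=22)->'w', 'o'(14+5=19)->'t', 'w'(22+5=27, 27 mod 26=1)->'b'
Result: obwuwtb


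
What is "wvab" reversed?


Input string: 'wvab'
Operation: reverse character order
Original order: 'w' -> 'v' -> 'a' -> 'b'
Reversed order: 'b' -> 'a' -> 'v' -> 'w'
Result: bavw


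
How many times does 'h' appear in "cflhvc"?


Input string: 'cflhvc'
Target character: 'h'
Scan each position: s[3]='h'
Matches found at indices: 3
Total: 1


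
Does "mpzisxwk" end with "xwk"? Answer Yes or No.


Input string: 'mpzisxwk'
Suffix to check: 'xwk'
Last 3 characters of input: 'xwk'
Match: True
Result: Yes


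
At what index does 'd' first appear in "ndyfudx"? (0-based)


Input string: 'ndyfudx'
Target: 'd'
Scanning left to right: s[0]='n', s[1]='d'
First match at index: 1


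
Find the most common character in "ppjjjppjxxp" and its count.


Input: 'ppjjjppjxxp'
Operation: tally each character
Counts: 'j':4, 'p':5, 'x':2
Maximum: 'p' appears 5 times


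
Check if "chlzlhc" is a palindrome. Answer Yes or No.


Input string: 'chlzlhc'
Reversed: 'chlzlhc'
Compare pairs: s[0]='c' vs s[6]='c' (match), s[1]='h' vs s[5]='h' (match), s[2]='l' vs s[4]='l' (match)
Palindrome: Yes


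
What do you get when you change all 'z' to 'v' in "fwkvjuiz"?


Input string: 'fwkvjuiz'
Operation: replace 'z' with 'v'
Positions of 'z': 7
After replacement: fwkvjuiv


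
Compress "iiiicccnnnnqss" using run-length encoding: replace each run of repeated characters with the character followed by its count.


Input: 'iiiicccnnnnqss'
Operation: identify consecutive runs
Runs: 'iiii' -> i4, 'ccc' -> c3, 'nnnn' -> n4, 'q' -> q1, 'ss' -> s2
Encoded: i4c3n4q1s2


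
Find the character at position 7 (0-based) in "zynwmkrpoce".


Input string: 'zynwmkrpoce'
Operation: get character at index 7
Index mapping: s[0]='z', s[1]='y', s[2]='n', s[3]='w', s[4]='m', s[5]='k', s[6]='r', s[7]='p'
Result: 'p'


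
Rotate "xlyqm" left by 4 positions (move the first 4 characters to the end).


Input: 'xlyqm', shift = 4
Operation: split at index 4 and swap parts
Front part s[0:4] = 'xlyq'
Back part s[4:] = 'm'
Rotated = back + front = 'm' + 'xlyq'
Result: mxlyq
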